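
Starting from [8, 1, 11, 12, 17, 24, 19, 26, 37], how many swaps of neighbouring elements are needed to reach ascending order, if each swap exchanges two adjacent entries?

2

Minimum adjacent swaps = number of inversions (each swap of adjacent out-of-order elements removes one inversion and no swap can remove more).
Count inversions — for each element, later elements that are smaller:
8: 1 → 1
1: none → 0
11: none → 0
12: none → 0
17: none → 0
24: 19 → 1
19: none → 0
26: none → 0
37: none → 0
Total inversions: 1 + 0 + 0 + 0 + 0 + 1 + 0 + 0 + 0 = 2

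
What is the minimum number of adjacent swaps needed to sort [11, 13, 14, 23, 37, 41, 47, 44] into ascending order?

1 adjacent swap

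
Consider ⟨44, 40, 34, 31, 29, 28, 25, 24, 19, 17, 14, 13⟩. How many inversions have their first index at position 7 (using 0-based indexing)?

The element at index 7 is 24.
Elements after it: 19, 17, 14, 13
Those smaller than 24: 19, 17, 14, 13

4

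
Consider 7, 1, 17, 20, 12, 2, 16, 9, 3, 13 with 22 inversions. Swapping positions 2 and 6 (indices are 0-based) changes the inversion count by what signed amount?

Positions 2 and 6 hold 17 and 16; after swapping, the array is [7, 1, 16, 20, 12, 2, 17, 9, 3, 13].
For each element, count later entries that are smaller:
7: 3
1: 0
16: 5
20: 6
12: 3
2: 0
17: 3
9: 1
3: 0
13: 0
Sum: 3 + 0 + 5 + 6 + 3 + 0 + 3 + 1 + 0 + 0 = 21
Change: 21 − 22 = -1

-1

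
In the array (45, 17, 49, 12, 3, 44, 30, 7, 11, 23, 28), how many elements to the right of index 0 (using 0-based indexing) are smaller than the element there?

9

The element at index 0 is 45.
Elements after it: 17, 49, 12, 3, 44, 30, 7, 11, 23, 28
Those smaller than 45: 17, 12, 3, 44, 30, 7, 11, 23, 28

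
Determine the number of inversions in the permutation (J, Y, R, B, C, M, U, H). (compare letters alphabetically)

Count, for each position, how many later elements it exceeds:
J: 3
Y: 6
R: 4
B: 0
C: 0
M: 1
U: 1
H: 0
Sum: 3 + 6 + 4 + 0 + 0 + 1 + 1 + 0 = 15

15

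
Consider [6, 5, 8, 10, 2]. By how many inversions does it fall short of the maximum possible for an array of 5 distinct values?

5 inversions short

Maximum inversions for 5 distinct elements is C(5, 2) = 5·4/2 = 10.
Current inversions — for each element, count later smaller elements:
6: 2
5: 1
8: 1
10: 1
2: 0
Current total: 2 + 1 + 1 + 1 + 0 = 5
Shortfall: 10 − 5 = 5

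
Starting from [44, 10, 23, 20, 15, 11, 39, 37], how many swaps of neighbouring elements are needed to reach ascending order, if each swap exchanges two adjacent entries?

Each adjacent swap fixes exactly one inversion, so the minimum swap count equals the number of inversions.
Count inversions — for each element, later elements that are smaller:
44: 10, 23, 20, 15, 11, 39, 37 → 7
10: none → 0
23: 20, 15, 11 → 3
20: 15, 11 → 2
15: 11 → 1
11: none → 0
39: 37 → 1
37: none → 0
Total inversions: 7 + 0 + 3 + 2 + 1 + 0 + 1 + 0 = 14

14 swaps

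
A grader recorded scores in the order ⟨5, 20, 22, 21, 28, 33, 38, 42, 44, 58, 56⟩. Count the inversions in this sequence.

For each element, count later entries that are smaller:
5 → none → 0
20 → none → 0
22 → 21 → 1
21 → none → 0
28 → none → 0
33 → none → 0
38 → none → 0
42 → none → 0
44 → none → 0
58 → 56 → 1
56 → none → 0
Sum: 0 + 0 + 1 + 0 + 0 + 0 + 0 + 0 + 0 + 1 + 0 = 2

There are 2 out-of-order pairs.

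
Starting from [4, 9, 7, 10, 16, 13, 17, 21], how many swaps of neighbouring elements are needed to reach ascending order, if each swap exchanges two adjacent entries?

There are 2 swaps.

Minimum adjacent swaps = number of inversions (each swap of adjacent out-of-order elements removes one inversion and no swap can remove more).
Count inversions — for each element, later elements that are smaller:
4: none → 0
9: 7 → 1
7: none → 0
10: none → 0
16: 13 → 1
13: none → 0
17: none → 0
21: none → 0
Total inversions: 0 + 1 + 0 + 0 + 1 + 0 + 0 + 0 = 2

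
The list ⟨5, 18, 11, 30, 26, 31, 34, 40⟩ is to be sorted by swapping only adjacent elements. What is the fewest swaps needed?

The minimum number of adjacent swaps to sort an array equals its inversion count, since every such swap removes exactly one inversion.
Count inversions — for each element, later elements that are smaller:
5: none → 0
18: 11 → 1
11: none → 0
30: 26 → 1
26: none → 0
31: none → 0
34: none → 0
40: none → 0
Total inversions: 0 + 1 + 0 + 1 + 0 + 0 + 0 + 0 = 2

2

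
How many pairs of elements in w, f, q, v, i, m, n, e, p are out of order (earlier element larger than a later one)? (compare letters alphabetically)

22

Count, for each position, how many later elements it exceeds:
w → f, q, v, i, m, n, e, p → 8
f → e → 1
q → i, m, n, e, p → 5
v → i, m, n, e, p → 5
i → e → 1
m → e → 1
n → e → 1
e → none → 0
p → none → 0
Sum: 8 + 1 + 5 + 5 + 1 + 1 + 1 + 0 + 0 = 22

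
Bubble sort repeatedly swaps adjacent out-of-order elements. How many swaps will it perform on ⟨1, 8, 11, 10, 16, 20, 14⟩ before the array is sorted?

Minimum adjacent swaps = number of inversions (each swap of adjacent out-of-order elements removes one inversion and no swap can remove more).
Count inversions — for each element, later elements that are smaller:
1: none → 0
8: none → 0
11: 10 → 1
10: none → 0
16: 14 → 1
20: 14 → 1
14: none → 0
Total inversions: 0 + 0 + 1 + 0 + 1 + 1 + 0 = 3

3 swaps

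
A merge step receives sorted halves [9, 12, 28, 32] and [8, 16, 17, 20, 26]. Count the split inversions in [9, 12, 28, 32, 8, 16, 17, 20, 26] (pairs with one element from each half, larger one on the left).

There are 12 split inversions.

Take each right-half value and tally the left-half values above it:
r = 8: 9, 12, 28, 32 → 4
r = 16: 28, 32 → 2
r = 17: 28, 32 → 2
r = 20: 28, 32 → 2
r = 26: 28, 32 → 2
Cross-inversions: 4 + 2 + 2 + 2 + 2 = 12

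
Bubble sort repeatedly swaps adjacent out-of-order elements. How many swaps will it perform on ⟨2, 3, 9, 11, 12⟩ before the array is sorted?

0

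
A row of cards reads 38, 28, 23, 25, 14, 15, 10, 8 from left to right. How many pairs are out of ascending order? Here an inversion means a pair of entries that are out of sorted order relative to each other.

26

Count, for each position, how many later elements it exceeds:
38 → 28, 23, 25, 14, 15, 10, 8 → 7
28 → 23, 25, 14, 15, 10, 8 → 6
23 → 14, 15, 10, 8 → 4
25 → 14, 15, 10, 8 → 4
14 → 10, 8 → 2
15 → 10, 8 → 2
10 → 8 → 1
8 → none → 0
Sum: 7 + 6 + 4 + 4 + 2 + 2 + 1 + 0 = 26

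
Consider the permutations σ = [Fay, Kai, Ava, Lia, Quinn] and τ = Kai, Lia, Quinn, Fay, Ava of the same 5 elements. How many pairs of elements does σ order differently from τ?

5

Assign each item its position (1..5) in the first ordering, then rewrite the second ordering as that position sequence:
positions: Fay→1, Kai→2, Ava→3, Lia→4, Quinn→5
second ordering as positions: [2, 4, 5, 1, 3]
Discordant pairs = inversions in this position sequence.
2: 1 → 1
4: 1, 3 → 2
5: 1, 3 → 2
1: 0
3: 0
Total: 1 + 2 + 2 + 0 + 0 = 5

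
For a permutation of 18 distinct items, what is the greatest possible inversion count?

153 inversions

The maximum occurs when the array is in strictly decreasing order: every one of the C(18, 2) pairs is inverted.
C(18, 2) = 18·17/2 = 153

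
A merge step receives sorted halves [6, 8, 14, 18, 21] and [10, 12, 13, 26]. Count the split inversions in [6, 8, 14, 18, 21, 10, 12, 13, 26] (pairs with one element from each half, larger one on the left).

9

Count, for every r in R, how many entries of L exceed r:
r = 10: 14, 18, 21 → 3
r = 12: 14, 18, 21 → 3
r = 13: 14, 18, 21 → 3
r = 26: none → 0
Cross-inversions: 3 + 3 + 3 + 0 = 9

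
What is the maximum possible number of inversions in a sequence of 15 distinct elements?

105 inversions

The maximum occurs when the array is in strictly decreasing order: every one of the C(15, 2) pairs is inverted.
C(15, 2) = 15·14/2 = 105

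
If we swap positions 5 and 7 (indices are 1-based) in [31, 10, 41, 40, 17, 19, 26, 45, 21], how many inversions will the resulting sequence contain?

19 inversions

Positions 5 and 7 hold 17 and 26; after swapping, the array is [31, 10, 41, 40, 26, 19, 17, 45, 21].
Count, for each position, how many later elements it exceeds:
31: 5
10: 0
41: 5
40: 4
26: 3
19: 1
17: 0
45: 1
21: 0
Sum: 5 + 0 + 5 + 4 + 3 + 1 + 0 + 1 + 0 = 19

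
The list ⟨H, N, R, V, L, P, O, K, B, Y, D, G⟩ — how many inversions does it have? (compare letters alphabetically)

40 out-of-order pairs

Count, for each position, how many later elements it exceeds:
H: 3
N: 5
R: 7
V: 7
L: 4
P: 5
O: 4
K: 3
B: 0
Y: 2
D: 0
G: 0
Sum: 3 + 5 + 7 + 7 + 4 + 5 + 4 + 3 + 0 + 2 + 0 + 0 = 40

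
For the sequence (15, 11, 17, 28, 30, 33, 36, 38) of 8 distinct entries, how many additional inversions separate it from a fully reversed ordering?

27 inversions short

Maximum inversions for 8 distinct elements is C(8, 2) = 8·7/2 = 28.
Current inversions — for each element, count later smaller elements:
15: 1
11: 0
17: 0
28: 0
30: 0
33: 0
36: 0
38: 0
Current total: 1 + 0 + 0 + 0 + 0 + 0 + 0 + 0 = 1
Shortfall: 28 − 1 = 27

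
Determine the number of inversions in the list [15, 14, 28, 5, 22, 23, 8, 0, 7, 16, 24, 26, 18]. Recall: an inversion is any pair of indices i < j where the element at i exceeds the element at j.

34 inversions

Count, for each position, how many later elements it exceeds:
15: 5
14: 4
28: 10
5: 1
22: 5
23: 5
8: 2
0: 0
7: 0
16: 0
24: 1
26: 1
18: 0
Sum: 5 + 4 + 10 + 1 + 5 + 5 + 2 + 0 + 0 + 0 + 1 + 1 + 0 = 34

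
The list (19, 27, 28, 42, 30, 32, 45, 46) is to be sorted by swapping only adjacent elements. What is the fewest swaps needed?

2

The minimum number of adjacent swaps to sort an array equals its inversion count, since every such swap removes exactly one inversion.
Count inversions — for each element, later elements that are smaller:
19: none → 0
27: none → 0
28: none → 0
42: 30, 32 → 2
30: none → 0
32: none → 0
45: none → 0
46: none → 0
Total inversions: 0 + 0 + 0 + 2 + 0 + 0 + 0 + 0 = 2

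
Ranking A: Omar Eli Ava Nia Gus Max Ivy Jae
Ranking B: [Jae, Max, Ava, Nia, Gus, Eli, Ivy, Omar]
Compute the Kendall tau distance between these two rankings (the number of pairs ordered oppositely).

20

Assign each item its position (1..8) in the first ordering, then rewrite the second ordering as that position sequence:
positions: Omar→1, Eli→2, Ava→3, Nia→4, Gus→5, Max→6, Ivy→7, Jae→8
second ordering as positions: [8, 6, 3, 4, 5, 2, 7, 1]
Discordant pairs = inversions in this position sequence.
8: 6, 3, 4, 5, 2, 7, 1 → 7
6: 3, 4, 5, 2, 1 → 5
3: 2, 1 → 2
4: 2, 1 → 2
5: 2, 1 → 2
2: 1 → 1
7: 1 → 1
1: 0
Total: 7 + 5 + 2 + 2 + 2 + 1 + 1 + 0 = 20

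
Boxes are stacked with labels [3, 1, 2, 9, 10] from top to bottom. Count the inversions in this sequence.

2

Sweep left to right; for each value list the smaller values that follow it:
3 → 1, 2 → 2
1 → none → 0
2 → none → 0
9 → none → 0
10 → none → 0
Sum: 2 + 0 + 0 + 0 + 0 = 2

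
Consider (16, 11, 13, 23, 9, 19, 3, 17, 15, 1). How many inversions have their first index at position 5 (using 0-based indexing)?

The element at index 5 is 19.
Elements after it: 3, 17, 15, 1
Those smaller than 19: 3, 17, 15, 1

4 such elements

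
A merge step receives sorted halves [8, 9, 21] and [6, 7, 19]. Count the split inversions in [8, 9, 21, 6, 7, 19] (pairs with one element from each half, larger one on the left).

7

Take each right-half value and tally the left-half values above it:
r = 6: 8, 9, 21 → 3
r = 7: 8, 9, 21 → 3
r = 19: 21 → 1
Cross-inversions: 3 + 3 + 1 = 7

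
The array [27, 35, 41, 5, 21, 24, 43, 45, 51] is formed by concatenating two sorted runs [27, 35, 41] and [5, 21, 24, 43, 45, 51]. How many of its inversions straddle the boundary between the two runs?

9 cross-inversions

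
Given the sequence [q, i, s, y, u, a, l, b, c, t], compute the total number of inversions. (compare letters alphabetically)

There are 25 inversions.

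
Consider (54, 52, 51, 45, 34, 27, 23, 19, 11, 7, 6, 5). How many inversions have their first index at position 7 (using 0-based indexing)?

4

The element at index 7 is 19.
Elements after it: 11, 7, 6, 5
Those smaller than 19: 11, 7, 6, 5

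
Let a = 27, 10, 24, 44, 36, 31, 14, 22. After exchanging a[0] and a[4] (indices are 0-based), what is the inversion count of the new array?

Positions 0 and 4 hold 27 and 36; after swapping, the array is [36, 10, 24, 44, 27, 31, 14, 22].
Count, for each position, how many later elements it exceeds:
36 → 10, 24, 27, 31, 14, 22 → 6
10 → none → 0
24 → 14, 22 → 2
44 → 27, 31, 14, 22 → 4
27 → 14, 22 → 2
31 → 14, 22 → 2
14 → none → 0
22 → none → 0
Sum: 6 + 0 + 2 + 4 + 2 + 2 + 0 + 0 = 16

Inversions: 16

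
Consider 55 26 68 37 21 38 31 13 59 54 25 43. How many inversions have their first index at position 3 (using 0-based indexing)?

The element at index 3 is 37.
Elements after it: 21, 38, 31, 13, 59, 54, 25, 43
Those smaller than 37: 21, 31, 13, 25

4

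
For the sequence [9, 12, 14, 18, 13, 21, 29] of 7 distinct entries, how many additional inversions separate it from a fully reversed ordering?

19 inversions short

Maximum inversions for 7 distinct elements is C(7, 2) = 7·6/2 = 21.
Current inversions — for each element, count later smaller elements:
9: 0
12: 0
14: 1
18: 1
13: 0
21: 0
29: 0
Current total: 0 + 0 + 1 + 1 + 0 + 0 + 0 = 2
Shortfall: 21 − 2 = 19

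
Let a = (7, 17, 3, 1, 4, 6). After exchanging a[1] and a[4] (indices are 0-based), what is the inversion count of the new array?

There are 8 inversions.

Positions 1 and 4 hold 17 and 4; after swapping, the array is [7, 4, 3, 1, 17, 6].
Sweep left to right; for each value list the smaller values that follow it:
7: 4
4: 2
3: 1
1: 0
17: 1
6: 0
Sum: 4 + 2 + 1 + 0 + 1 + 0 = 8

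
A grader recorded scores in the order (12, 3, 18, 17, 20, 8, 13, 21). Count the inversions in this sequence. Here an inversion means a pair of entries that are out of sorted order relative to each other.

There are 9 out-of-order pairs.

Count, for each position, how many later elements it exceeds:
12 → 3, 8 → 2
3 → none → 0
18 → 17, 8, 13 → 3
17 → 8, 13 → 2
20 → 8, 13 → 2
8 → none → 0
13 → none → 0
21 → none → 0
Sum: 2 + 0 + 3 + 2 + 2 + 0 + 0 + 0 = 9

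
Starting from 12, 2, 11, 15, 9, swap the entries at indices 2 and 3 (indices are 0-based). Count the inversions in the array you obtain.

6 inversions

Positions 2 and 3 hold 11 and 15; after swapping, the array is [12, 2, 15, 11, 9].
Sweep left to right; for each value list the smaller values that follow it:
12 → 2, 11, 9 → 3
2 → none → 0
15 → 11, 9 → 2
11 → 9 → 1
9 → none → 0
Sum: 3 + 0 + 2 + 1 + 0 = 6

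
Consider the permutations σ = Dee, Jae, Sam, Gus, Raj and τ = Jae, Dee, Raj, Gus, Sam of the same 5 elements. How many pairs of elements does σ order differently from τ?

4

Assign each item its position (1..5) in the first ordering, then rewrite the second ordering as that position sequence:
positions: Dee→1, Jae→2, Sam→3, Gus→4, Raj→5
second ordering as positions: [2, 1, 5, 4, 3]
Discordant pairs = inversions in this position sequence.
2: 1 → 1
1: 0
5: 4, 3 → 2
4: 3 → 1
3: 0
Total: 1 + 0 + 2 + 1 + 0 = 4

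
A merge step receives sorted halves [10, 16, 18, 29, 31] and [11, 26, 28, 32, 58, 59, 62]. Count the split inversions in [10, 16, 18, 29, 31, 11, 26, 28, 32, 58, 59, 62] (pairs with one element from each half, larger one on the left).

8

Count, for every r in R, how many entries of L exceed r:
r = 11: 16, 18, 29, 31 → 4
r = 26: 29, 31 → 2
r = 28: 29, 31 → 2
r = 32: none → 0
r = 58: none → 0
r = 59: none → 0
r = 62: none → 0
Cross-inversions: 4 + 2 + 2 + 0 + 0 + 0 + 0 = 8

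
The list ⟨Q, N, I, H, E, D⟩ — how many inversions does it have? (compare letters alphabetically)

For each element, count later entries that are smaller:
Q: 5
N: 4
I: 3
H: 2
E: 1
D: 0
Sum: 5 + 4 + 3 + 2 + 1 + 0 = 15

15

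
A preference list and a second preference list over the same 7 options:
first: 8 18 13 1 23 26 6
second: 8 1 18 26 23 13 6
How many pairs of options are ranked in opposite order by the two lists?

5 pairs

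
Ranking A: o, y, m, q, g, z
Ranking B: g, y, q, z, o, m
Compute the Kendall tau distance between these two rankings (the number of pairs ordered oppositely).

Assign each item its position (1..6) in the first ordering, then rewrite the second ordering as that position sequence:
positions: o→1, y→2, m→3, q→4, g→5, z→6
second ordering as positions: [5, 2, 4, 6, 1, 3]
Discordant pairs = inversions in this position sequence.
5: 2, 4, 1, 3 → 4
2: 1 → 1
4: 1, 3 → 2
6: 1, 3 → 2
1: 0
3: 0
Total: 4 + 1 + 2 + 2 + 0 + 0 = 9

9 discordant pairs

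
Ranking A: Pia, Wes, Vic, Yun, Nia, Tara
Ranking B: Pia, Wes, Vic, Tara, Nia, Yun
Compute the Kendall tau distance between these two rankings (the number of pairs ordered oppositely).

3

Assign each item its position (1..6) in the first ordering, then rewrite the second ordering as that position sequence:
positions: Pia→1, Wes→2, Vic→3, Yun→4, Nia→5, Tara→6
second ordering as positions: [1, 2, 3, 6, 5, 4]
Discordant pairs = inversions in this position sequence.
1: 0
2: 0
3: 0
6: 5, 4 → 2
5: 4 → 1
4: 0
Total: 0 + 0 + 0 + 2 + 1 + 0 = 3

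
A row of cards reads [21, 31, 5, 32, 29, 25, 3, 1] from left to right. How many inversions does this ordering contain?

20

Count, for each position, how many later elements it exceeds:
21 → 5, 3, 1 → 3
31 → 5, 29, 25, 3, 1 → 5
5 → 3, 1 → 2
32 → 29, 25, 3, 1 → 4
29 → 25, 3, 1 → 3
25 → 3, 1 → 2
3 → 1 → 1
1 → none → 0
Sum: 3 + 5 + 2 + 4 + 3 + 2 + 1 + 0 = 20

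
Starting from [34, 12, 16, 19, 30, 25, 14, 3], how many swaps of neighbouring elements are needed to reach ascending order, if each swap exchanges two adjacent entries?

Adjacent swaps: 18

The minimum number of adjacent swaps to sort an array equals its inversion count, since every such swap removes exactly one inversion.
Count inversions — for each element, later elements that are smaller:
34: 12, 16, 19, 30, 25, 14, 3 → 7
12: 3 → 1
16: 14, 3 → 2
19: 14, 3 → 2
30: 25, 14, 3 → 3
25: 14, 3 → 2
14: 3 → 1
3: none → 0
Total inversions: 7 + 1 + 2 + 2 + 3 + 2 + 1 + 0 = 18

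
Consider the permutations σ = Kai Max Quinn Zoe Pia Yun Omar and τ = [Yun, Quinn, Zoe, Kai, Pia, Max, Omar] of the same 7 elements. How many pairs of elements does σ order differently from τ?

Assign each item its position (1..7) in the first ordering, then rewrite the second ordering as that position sequence:
positions: Kai→1, Max→2, Quinn→3, Zoe→4, Pia→5, Yun→6, Omar→7
second ordering as positions: [6, 3, 4, 1, 5, 2, 7]
Discordant pairs = inversions in this position sequence.
6: 3, 4, 1, 5, 2 → 5
3: 1, 2 → 2
4: 1, 2 → 2
1: 0
5: 2 → 1
2: 0
7: 0
Total: 5 + 2 + 2 + 0 + 1 + 0 + 0 = 10

10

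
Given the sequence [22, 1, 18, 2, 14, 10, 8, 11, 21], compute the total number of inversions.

Sweep left to right; for each value list the smaller values that follow it:
22 → 1, 18, 2, 14, 10, 8, 11, 21 → 8
1 → none → 0
18 → 2, 14, 10, 8, 11 → 5
2 → none → 0
14 → 10, 8, 11 → 3
10 → 8 → 1
8 → none → 0
11 → none → 0
21 → none → 0
Sum: 8 + 0 + 5 + 0 + 3 + 1 + 0 + 0 + 0 = 17

17 out-of-order pairs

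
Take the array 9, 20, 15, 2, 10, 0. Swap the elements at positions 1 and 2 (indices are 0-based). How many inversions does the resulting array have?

Inversions: 10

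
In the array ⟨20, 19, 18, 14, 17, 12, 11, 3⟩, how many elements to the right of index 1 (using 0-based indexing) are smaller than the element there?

The element at index 1 is 19.
Elements after it: 18, 14, 17, 12, 11, 3
Those smaller than 19: 18, 14, 17, 12, 11, 3

6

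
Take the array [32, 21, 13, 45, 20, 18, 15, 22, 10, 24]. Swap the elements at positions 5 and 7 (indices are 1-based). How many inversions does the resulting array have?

Positions 5 and 7 hold 20 and 15; after swapping, the array is [32, 21, 13, 45, 15, 18, 20, 22, 10, 24].
Element-by-element contributions:
32: 8
21: 5
13: 1
45: 6
15: 1
18: 1
20: 1
22: 1
10: 0
24: 0
Sum: 8 + 5 + 1 + 6 + 1 + 1 + 1 + 1 + 0 + 0 = 24

24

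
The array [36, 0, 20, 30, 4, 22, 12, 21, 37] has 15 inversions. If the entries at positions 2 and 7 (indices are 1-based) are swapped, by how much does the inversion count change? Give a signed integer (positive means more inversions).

Positions 2 and 7 hold 0 and 12; after swapping, the array is [36, 12, 20, 30, 4, 22, 0, 21, 37].
Sweep left to right; for each value list the smaller values that follow it:
36 → 12, 20, 30, 4, 22, 0, 21 → 7
12 → 4, 0 → 2
20 → 4, 0 → 2
30 → 4, 22, 0, 21 → 4
4 → 0 → 1
22 → 0, 21 → 2
0 → none → 0
21 → none → 0
37 → none → 0
Sum: 7 + 2 + 2 + 4 + 1 + 2 + 0 + 0 + 0 = 18
Change: 18 − 15 = +3

+3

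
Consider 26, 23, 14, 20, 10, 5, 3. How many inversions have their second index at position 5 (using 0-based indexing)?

The element at index 5 is 5.
Elements before it: 26, 23, 14, 20, 10
Those larger than 5: 26, 23, 14, 20, 10

5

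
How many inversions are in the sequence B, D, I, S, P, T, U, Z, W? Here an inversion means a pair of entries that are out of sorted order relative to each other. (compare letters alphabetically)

2 inversions

Count, for each position, how many later elements it exceeds:
B → none → 0
D → none → 0
I → none → 0
S → P → 1
P → none → 0
T → none → 0
U → none → 0
Z → W → 1
W → none → 0
Sum: 0 + 0 + 0 + 1 + 0 + 0 + 0 + 1 + 0 = 2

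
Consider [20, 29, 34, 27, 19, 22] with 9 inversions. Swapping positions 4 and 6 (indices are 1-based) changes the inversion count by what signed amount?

Positions 4 and 6 hold 27 and 22; after swapping, the array is [20, 29, 34, 22, 19, 27].
Element-by-element contributions:
20 → 19 → 1
29 → 22, 19, 27 → 3
34 → 22, 19, 27 → 3
22 → 19 → 1
19 → none → 0
27 → none → 0
Sum: 1 + 3 + 3 + 1 + 0 + 0 = 8
Change: 8 − 9 = -1

-1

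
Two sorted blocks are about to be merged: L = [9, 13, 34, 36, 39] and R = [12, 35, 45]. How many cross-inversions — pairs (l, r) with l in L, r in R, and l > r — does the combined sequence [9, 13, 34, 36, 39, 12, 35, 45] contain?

For each element r of the right run, count left-run elements greater than r:
r = 12: 13, 34, 36, 39 → 4
r = 35: 36, 39 → 2
r = 45: none → 0
Cross-inversions: 4 + 2 + 0 = 6

6 split inversions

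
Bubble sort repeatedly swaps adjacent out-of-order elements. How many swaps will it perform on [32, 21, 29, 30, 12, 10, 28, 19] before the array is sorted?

20 swaps

Minimum adjacent swaps = number of inversions (each swap of adjacent out-of-order elements removes one inversion and no swap can remove more).
Count inversions — for each element, later elements that are smaller:
32: 21, 29, 30, 12, 10, 28, 19 → 7
21: 12, 10, 19 → 3
29: 12, 10, 28, 19 → 4
30: 12, 10, 28, 19 → 4
12: 10 → 1
10: none → 0
28: 19 → 1
19: none → 0
Total inversions: 7 + 3 + 4 + 4 + 1 + 0 + 1 + 0 = 20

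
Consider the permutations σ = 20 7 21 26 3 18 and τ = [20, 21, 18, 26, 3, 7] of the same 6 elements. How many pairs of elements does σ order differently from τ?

Assign each item its position (1..6) in the first ordering, then rewrite the second ordering as that position sequence:
positions: 20→1, 7→2, 21→3, 26→4, 3→5, 18→6
second ordering as positions: [1, 3, 6, 4, 5, 2]
Discordant pairs = inversions in this position sequence.
1: 0
3: 2 → 1
6: 4, 5, 2 → 3
4: 2 → 1
5: 2 → 1
2: 0
Total: 0 + 1 + 3 + 1 + 1 + 0 = 6

There are 6 discordant pairs.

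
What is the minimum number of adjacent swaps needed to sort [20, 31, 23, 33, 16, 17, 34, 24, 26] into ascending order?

Minimum adjacent swaps = number of inversions (each swap of adjacent out-of-order elements removes one inversion and no swap can remove more).
Count inversions — for each element, later elements that are smaller:
20: 16, 17 → 2
31: 23, 16, 17, 24, 26 → 5
23: 16, 17 → 2
33: 16, 17, 24, 26 → 4
16: none → 0
17: none → 0
34: 24, 26 → 2
24: none → 0
26: none → 0
Total inversions: 2 + 5 + 2 + 4 + 0 + 0 + 2 + 0 + 0 = 15

15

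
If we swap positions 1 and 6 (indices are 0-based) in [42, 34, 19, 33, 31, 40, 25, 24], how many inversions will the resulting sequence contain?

There are 15 inversions.

Positions 1 and 6 hold 34 and 25; after swapping, the array is [42, 25, 19, 33, 31, 40, 34, 24].
For each element, count later entries that are smaller:
42 → 25, 19, 33, 31, 40, 34, 24 → 7
25 → 19, 24 → 2
19 → none → 0
33 → 31, 24 → 2
31 → 24 → 1
40 → 34, 24 → 2
34 → 24 → 1
24 → none → 0
Sum: 7 + 2 + 0 + 2 + 1 + 2 + 1 + 0 = 15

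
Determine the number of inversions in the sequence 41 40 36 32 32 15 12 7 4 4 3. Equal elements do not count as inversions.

53

Element-by-element contributions:
41: 10
40: 9
36: 8
32: 6
32: 6
15: 5
12: 4
7: 3
4: 1
4: 1
3: 0
Sum: 10 + 9 + 8 + 6 + 6 + 5 + 4 + 3 + 1 + 1 + 0 = 53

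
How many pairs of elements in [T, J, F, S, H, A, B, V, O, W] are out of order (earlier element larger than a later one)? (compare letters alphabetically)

20

Sweep left to right; for each value list the smaller values that follow it:
T: 7
J: 4
F: 2
S: 4
H: 2
A: 0
B: 0
V: 1
O: 0
W: 0
Sum: 7 + 4 + 2 + 4 + 2 + 0 + 0 + 1 + 0 + 0 = 20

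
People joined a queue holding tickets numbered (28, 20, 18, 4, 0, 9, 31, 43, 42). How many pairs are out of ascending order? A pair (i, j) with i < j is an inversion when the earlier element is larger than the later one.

Count, for each position, how many later elements it exceeds:
28 → 20, 18, 4, 0, 9 → 5
20 → 18, 4, 0, 9 → 4
18 → 4, 0, 9 → 3
4 → 0 → 1
0 → none → 0
9 → none → 0
31 → none → 0
43 → 42 → 1
42 → none → 0
Sum: 5 + 4 + 3 + 1 + 0 + 0 + 0 + 1 + 0 = 14

14 inversions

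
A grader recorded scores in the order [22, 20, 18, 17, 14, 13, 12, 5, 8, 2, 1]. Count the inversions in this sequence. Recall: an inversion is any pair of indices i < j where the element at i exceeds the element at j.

Element-by-element contributions:
22 → 20, 18, 17, 14, 13, 12, 5, 8, 2, 1 → 10
20 → 18, 17, 14, 13, 12, 5, 8, 2, 1 → 9
18 → 17, 14, 13, 12, 5, 8, 2, 1 → 8
17 → 14, 13, 12, 5, 8, 2, 1 → 7
14 → 13, 12, 5, 8, 2, 1 → 6
13 → 12, 5, 8, 2, 1 → 5
12 → 5, 8, 2, 1 → 4
5 → 2, 1 → 2
8 → 2, 1 → 2
2 → 1 → 1
1 → none → 0
Sum: 10 + 9 + 8 + 7 + 6 + 5 + 4 + 2 + 2 + 1 + 0 = 54

54 inversions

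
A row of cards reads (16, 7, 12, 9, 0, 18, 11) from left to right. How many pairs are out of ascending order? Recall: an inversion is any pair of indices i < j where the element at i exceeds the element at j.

11 out-of-order pairs

Count, for each position, how many later elements it exceeds:
16: 5
7: 1
12: 3
9: 1
0: 0
18: 1
11: 0
Sum: 5 + 1 + 3 + 1 + 0 + 1 + 0 = 11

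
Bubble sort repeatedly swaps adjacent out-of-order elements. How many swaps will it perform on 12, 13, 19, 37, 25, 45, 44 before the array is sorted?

The minimum number of adjacent swaps to sort an array equals its inversion count, since every such swap removes exactly one inversion.
Count inversions — for each element, later elements that are smaller:
12: none → 0
13: none → 0
19: none → 0
37: 25 → 1
25: none → 0
45: 44 → 1
44: none → 0
Total inversions: 0 + 0 + 0 + 1 + 0 + 1 + 0 = 2

2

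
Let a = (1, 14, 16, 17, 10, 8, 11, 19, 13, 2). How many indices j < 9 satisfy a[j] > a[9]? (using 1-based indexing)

4 such elements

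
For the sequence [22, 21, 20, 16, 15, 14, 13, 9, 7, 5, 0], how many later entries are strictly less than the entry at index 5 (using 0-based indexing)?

The element at index 5 is 14.
Elements after it: 13, 9, 7, 5, 0
Those smaller than 14: 13, 9, 7, 5, 0

5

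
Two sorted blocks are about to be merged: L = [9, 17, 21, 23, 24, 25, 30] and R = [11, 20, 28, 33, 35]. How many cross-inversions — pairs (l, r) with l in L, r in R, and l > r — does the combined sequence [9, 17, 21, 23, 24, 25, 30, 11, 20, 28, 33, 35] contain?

For each element r of the right run, count left-run elements greater than r:
r = 11: 17, 21, 23, 24, 25, 30 → 6
r = 20: 21, 23, 24, 25, 30 → 5
r = 28: 30 → 1
r = 33: none → 0
r = 35: none → 0
Cross-inversions: 6 + 5 + 1 + 0 + 0 = 12

12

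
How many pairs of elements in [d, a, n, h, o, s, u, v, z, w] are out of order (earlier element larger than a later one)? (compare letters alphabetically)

Inversions: 3

Count, for each position, how many later elements it exceeds:
d → a → 1
a → none → 0
n → h → 1
h → none → 0
o → none → 0
s → none → 0
u → none → 0
v → none → 0
z → w → 1
w → none → 0
Sum: 1 + 0 + 1 + 0 + 0 + 0 + 0 + 0 + 1 + 0 = 3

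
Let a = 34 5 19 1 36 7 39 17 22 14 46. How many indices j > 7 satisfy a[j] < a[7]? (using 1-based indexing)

3 such elements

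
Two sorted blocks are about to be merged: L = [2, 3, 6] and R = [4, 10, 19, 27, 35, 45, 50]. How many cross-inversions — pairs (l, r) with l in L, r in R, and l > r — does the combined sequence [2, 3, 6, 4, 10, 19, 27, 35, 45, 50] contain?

Count, for every r in R, how many entries of L exceed r:
r = 4: 6 → 1
r = 10: none → 0
r = 19: none → 0
r = 27: none → 0
r = 35: none → 0
r = 45: none → 0
r = 50: none → 0
Cross-inversions: 1 + 0 + 0 + 0 + 0 + 0 + 0 = 1

1 split inversion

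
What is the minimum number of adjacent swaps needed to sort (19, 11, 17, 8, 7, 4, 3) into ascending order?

Minimum adjacent swaps = number of inversions (each swap of adjacent out-of-order elements removes one inversion and no swap can remove more).
Count inversions — for each element, later elements that are smaller:
19: 11, 17, 8, 7, 4, 3 → 6
11: 8, 7, 4, 3 → 4
17: 8, 7, 4, 3 → 4
8: 7, 4, 3 → 3
7: 4, 3 → 2
4: 3 → 1
3: none → 0
Total inversions: 6 + 4 + 4 + 3 + 2 + 1 + 0 = 20

There are 20 adjacent swaps.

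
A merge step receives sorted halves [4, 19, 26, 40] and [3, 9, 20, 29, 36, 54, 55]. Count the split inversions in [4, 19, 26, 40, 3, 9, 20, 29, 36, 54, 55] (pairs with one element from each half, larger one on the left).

11

Take each right-half value and tally the left-half values above it:
r = 3: 4, 19, 26, 40 → 4
r = 9: 19, 26, 40 → 3
r = 20: 26, 40 → 2
r = 29: 40 → 1
r = 36: 40 → 1
r = 54: none → 0
r = 55: none → 0
Cross-inversions: 4 + 3 + 2 + 1 + 1 + 0 + 0 = 11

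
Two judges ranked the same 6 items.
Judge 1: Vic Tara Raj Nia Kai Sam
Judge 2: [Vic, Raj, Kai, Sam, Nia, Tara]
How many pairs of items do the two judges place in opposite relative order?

Assign each item its position (1..6) in the first ordering, then rewrite the second ordering as that position sequence:
positions: Vic→1, Tara→2, Raj→3, Nia→4, Kai→5, Sam→6
second ordering as positions: [1, 3, 5, 6, 4, 2]
Discordant pairs = inversions in this position sequence.
1: 0
3: 2 → 1
5: 4, 2 → 2
6: 4, 2 → 2
4: 2 → 1
2: 0
Total: 0 + 1 + 2 + 2 + 1 + 0 = 6

Discordant pairs: 6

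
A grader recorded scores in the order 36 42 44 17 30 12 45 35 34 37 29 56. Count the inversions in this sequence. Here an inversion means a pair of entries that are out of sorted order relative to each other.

31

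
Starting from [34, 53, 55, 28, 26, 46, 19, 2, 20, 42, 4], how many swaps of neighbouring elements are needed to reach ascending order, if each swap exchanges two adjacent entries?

40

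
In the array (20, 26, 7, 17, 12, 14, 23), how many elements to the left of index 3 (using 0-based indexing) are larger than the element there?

2 such elements

The element at index 3 is 17.
Elements before it: 20, 26, 7
Those larger than 17: 20, 26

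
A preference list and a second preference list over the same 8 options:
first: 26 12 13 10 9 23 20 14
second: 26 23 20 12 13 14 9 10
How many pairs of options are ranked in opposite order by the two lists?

Pairs: 11

Assign each item its position (1..8) in the first ordering, then rewrite the second ordering as that position sequence:
positions: 26→1, 12→2, 13→3, 10→4, 9→5, 23→6, 20→7, 14→8
second ordering as positions: [1, 6, 7, 2, 3, 8, 5, 4]
Discordant pairs = inversions in this position sequence.
1: 0
6: 2, 3, 5, 4 → 4
7: 2, 3, 5, 4 → 4
2: 0
3: 0
8: 5, 4 → 2
5: 4 → 1
4: 0
Total: 0 + 4 + 4 + 0 + 0 + 2 + 1 + 0 = 11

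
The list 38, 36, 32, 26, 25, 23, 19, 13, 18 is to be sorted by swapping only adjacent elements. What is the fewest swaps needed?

Minimum adjacent swaps = number of inversions (each swap of adjacent out-of-order elements removes one inversion and no swap can remove more).
Count inversions — for each element, later elements that are smaller:
38: 36, 32, 26, 25, 23, 19, 13, 18 → 8
36: 32, 26, 25, 23, 19, 13, 18 → 7
32: 26, 25, 23, 19, 13, 18 → 6
26: 25, 23, 19, 13, 18 → 5
25: 23, 19, 13, 18 → 4
23: 19, 13, 18 → 3
19: 13, 18 → 2
13: none → 0
18: none → 0
Total inversions: 8 + 7 + 6 + 5 + 4 + 3 + 2 + 0 + 0 = 35

There are 35 swaps.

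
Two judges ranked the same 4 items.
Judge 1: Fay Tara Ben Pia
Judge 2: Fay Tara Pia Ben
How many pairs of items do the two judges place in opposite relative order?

1

Assign each item its position (1..4) in the first ordering, then rewrite the second ordering as that position sequence:
positions: Fay→1, Tara→2, Ben→3, Pia→4
second ordering as positions: [1, 2, 4, 3]
Discordant pairs = inversions in this position sequence.
1: 0
2: 0
4: 3 → 1
3: 0
Total: 0 + 0 + 1 + 0 = 1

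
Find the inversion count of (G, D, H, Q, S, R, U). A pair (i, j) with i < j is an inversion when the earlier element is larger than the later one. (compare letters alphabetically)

2 inversions

Listing every pair i<j with a[i]>a[j] (using 1-based positions):
(1,2): G > D
(5,6): S > R
That's 2 pairs.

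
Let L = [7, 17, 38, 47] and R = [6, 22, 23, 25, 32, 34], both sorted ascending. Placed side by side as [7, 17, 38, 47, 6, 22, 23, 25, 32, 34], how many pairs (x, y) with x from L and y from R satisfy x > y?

14 split inversions

Count, for every r in R, how many entries of L exceed r:
r = 6: 7, 17, 38, 47 → 4
r = 22: 38, 47 → 2
r = 23: 38, 47 → 2
r = 25: 38, 47 → 2
r = 32: 38, 47 → 2
r = 34: 38, 47 → 2
Cross-inversions: 4 + 2 + 2 + 2 + 2 + 2 = 14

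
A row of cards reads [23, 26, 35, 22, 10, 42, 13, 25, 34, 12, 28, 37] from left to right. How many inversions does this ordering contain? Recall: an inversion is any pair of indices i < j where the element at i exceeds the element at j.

For each element, count later entries that are smaller:
23: 4
26: 5
35: 7
22: 3
10: 0
42: 6
13: 1
25: 1
34: 2
12: 0
28: 0
37: 0
Sum: 4 + 5 + 7 + 3 + 0 + 6 + 1 + 1 + 2 + 0 + 0 + 0 = 29

29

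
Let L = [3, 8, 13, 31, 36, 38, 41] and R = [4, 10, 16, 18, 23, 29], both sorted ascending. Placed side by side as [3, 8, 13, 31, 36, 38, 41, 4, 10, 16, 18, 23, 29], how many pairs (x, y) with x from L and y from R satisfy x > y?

27 cross-inversions

Take each right-half value and tally the left-half values above it:
r = 4: 8, 13, 31, 36, 38, 41 → 6
r = 10: 13, 31, 36, 38, 41 → 5
r = 16: 31, 36, 38, 41 → 4
r = 18: 31, 36, 38, 41 → 4
r = 23: 31, 36, 38, 41 → 4
r = 29: 31, 36, 38, 41 → 4
Cross-inversions: 6 + 5 + 4 + 4 + 4 + 4 = 27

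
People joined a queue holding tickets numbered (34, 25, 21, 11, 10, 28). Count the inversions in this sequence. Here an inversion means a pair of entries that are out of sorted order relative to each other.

There are 11 inversions.

Out-of-order index pairs (0-indexed):
(0,1): 34 > 25
(0,2): 34 > 21
(0,3): 34 > 11
(0,4): 34 > 10
(0,5): 34 > 28
(1,2): 25 > 21
(1,3): 25 > 11
(1,4): 25 > 10
(2,3): 21 > 11
(2,4): 21 > 10
(3,4): 11 > 10
That's 11 pairs.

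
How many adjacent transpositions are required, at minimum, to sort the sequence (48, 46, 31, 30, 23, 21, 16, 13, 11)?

Minimum adjacent swaps = number of inversions (each swap of adjacent out-of-order elements removes one inversion and no swap can remove more).
Count inversions — for each element, later elements that are smaller:
48: 46, 31, 30, 23, 21, 16, 13, 11 → 8
46: 31, 30, 23, 21, 16, 13, 11 → 7
31: 30, 23, 21, 16, 13, 11 → 6
30: 23, 21, 16, 13, 11 → 5
23: 21, 16, 13, 11 → 4
21: 16, 13, 11 → 3
16: 13, 11 → 2
13: 11 → 1
11: none → 0
Total inversions: 8 + 7 + 6 + 5 + 4 + 3 + 2 + 1 + 0 = 36

36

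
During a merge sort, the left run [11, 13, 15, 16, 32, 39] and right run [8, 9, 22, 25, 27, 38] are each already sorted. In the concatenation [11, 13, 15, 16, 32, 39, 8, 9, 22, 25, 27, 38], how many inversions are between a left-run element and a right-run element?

Cross-inversions: 19

Take each right-half value and tally the left-half values above it:
r = 8: 11, 13, 15, 16, 32, 39 → 6
r = 9: 11, 13, 15, 16, 32, 39 → 6
r = 22: 32, 39 → 2
r = 25: 32, 39 → 2
r = 27: 32, 39 → 2
r = 38: 39 → 1
Cross-inversions: 6 + 6 + 2 + 2 + 2 + 1 = 19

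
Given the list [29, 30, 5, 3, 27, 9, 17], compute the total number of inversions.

13

Count, for each position, how many later elements it exceeds:
29: 5
30: 5
5: 1
3: 0
27: 2
9: 0
17: 0
Sum: 5 + 5 + 1 + 0 + 2 + 0 + 0 = 13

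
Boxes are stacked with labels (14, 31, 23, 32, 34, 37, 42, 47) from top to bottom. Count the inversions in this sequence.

1

Count, for each position, how many later elements it exceeds:
14: 0
31: 1
23: 0
32: 0
34: 0
37: 0
42: 0
47: 0
Sum: 0 + 1 + 0 + 0 + 0 + 0 + 0 + 0 = 1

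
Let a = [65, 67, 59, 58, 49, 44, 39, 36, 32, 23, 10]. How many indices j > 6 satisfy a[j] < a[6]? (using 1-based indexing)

5

The element at index 6 is 44.
Elements after it: 39, 36, 32, 23, 10
Those smaller than 44: 39, 36, 32, 23, 10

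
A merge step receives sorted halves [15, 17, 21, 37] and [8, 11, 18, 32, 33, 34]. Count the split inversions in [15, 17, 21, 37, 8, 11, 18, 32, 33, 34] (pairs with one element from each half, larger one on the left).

13 cross-inversions

Count, for every r in R, how many entries of L exceed r:
r = 8: 15, 17, 21, 37 → 4
r = 11: 15, 17, 21, 37 → 4
r = 18: 21, 37 → 2
r = 32: 37 → 1
r = 33: 37 → 1
r = 34: 37 → 1
Cross-inversions: 4 + 4 + 2 + 1 + 1 + 1 = 13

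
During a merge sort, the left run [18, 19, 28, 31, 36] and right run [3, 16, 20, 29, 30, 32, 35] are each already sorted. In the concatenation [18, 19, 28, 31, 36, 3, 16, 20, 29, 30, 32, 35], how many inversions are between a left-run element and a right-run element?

There are 19 cross-inversions.

For each element r of the right run, count left-run elements greater than r:
r = 3: 18, 19, 28, 31, 36 → 5
r = 16: 18, 19, 28, 31, 36 → 5
r = 20: 28, 31, 36 → 3
r = 29: 31, 36 → 2
r = 30: 31, 36 → 2
r = 32: 36 → 1
r = 35: 36 → 1
Cross-inversions: 5 + 5 + 3 + 2 + 2 + 1 + 1 = 19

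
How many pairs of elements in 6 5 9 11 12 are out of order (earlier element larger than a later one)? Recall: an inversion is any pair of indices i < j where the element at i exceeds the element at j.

1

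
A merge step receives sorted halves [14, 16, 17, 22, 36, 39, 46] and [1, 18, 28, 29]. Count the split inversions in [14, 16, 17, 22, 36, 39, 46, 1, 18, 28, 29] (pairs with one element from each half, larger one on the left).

Take each right-half value and tally the left-half values above it:
r = 1: 14, 16, 17, 22, 36, 39, 46 → 7
r = 18: 22, 36, 39, 46 → 4
r = 28: 36, 39, 46 → 3
r = 29: 36, 39, 46 → 3
Cross-inversions: 7 + 4 + 3 + 3 = 17

17 split inversions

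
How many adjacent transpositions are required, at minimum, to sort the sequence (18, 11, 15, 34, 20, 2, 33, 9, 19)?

The minimum number of adjacent swaps to sort an array equals its inversion count, since every such swap removes exactly one inversion.
Count inversions — for each element, later elements that are smaller:
18: 11, 15, 2, 9 → 4
11: 2, 9 → 2
15: 2, 9 → 2
34: 20, 2, 33, 9, 19 → 5
20: 2, 9, 19 → 3
2: none → 0
33: 9, 19 → 2
9: none → 0
19: none → 0
Total inversions: 4 + 2 + 2 + 5 + 3 + 0 + 2 + 0 + 0 = 18

Swaps: 18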